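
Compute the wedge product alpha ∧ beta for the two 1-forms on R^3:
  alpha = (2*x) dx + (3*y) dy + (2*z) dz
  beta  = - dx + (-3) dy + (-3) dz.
alpha ∧ beta = (-6*x + 3*y) dx ∧ dy + (-6*x + 2*z) dx ∧ dz + (-9*y + 6*z) dy ∧ dz

Distribute the wedge, using dx_i ∧ dx_j = -dx_j ∧ dx_i and dx_i ∧ dx_i = 0. For each pair (i, j) with i < j, the coefficient of dx_i ∧ dx_j in alpha ∧ beta is (alpha_i * beta_j - alpha_j * beta_i). Collecting: alpha ∧ beta = (-6*x + 3*y) dx ∧ dy + (-6*x + 2*z) dx ∧ dz + (-9*y + 6*z) dy ∧ dz.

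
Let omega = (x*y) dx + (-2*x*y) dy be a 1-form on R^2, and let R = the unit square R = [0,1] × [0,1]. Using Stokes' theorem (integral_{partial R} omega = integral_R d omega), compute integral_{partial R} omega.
integral_(partial R) omega = -3/2

Stokes: integral_partial_R omega = integral_R d omega with d omega = (∂Q/∂x - ∂P/∂y) dx ∧ dy.
  ∂Q/∂x = -2*y
  ∂P/∂y = x
  integrand = ∂Q/∂x - ∂P/∂y = -x - 2*y.
Integrating over R: integral_0^1 integral_0^1 (-x - 2*y) dx dy = -3/2.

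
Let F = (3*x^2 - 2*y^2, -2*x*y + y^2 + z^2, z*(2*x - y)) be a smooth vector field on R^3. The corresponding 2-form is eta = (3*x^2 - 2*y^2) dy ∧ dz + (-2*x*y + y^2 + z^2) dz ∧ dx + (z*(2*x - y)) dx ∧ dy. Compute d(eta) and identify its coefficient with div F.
d(eta) = (6*x + y) dx ∧ dy ∧ dz; div F = 6*x + y

For a 2-form in R^3 of the form above, applying d gives a 3-form with coefficient ∂P/∂x + ∂Q/∂y + ∂R/∂z:
  ∂P/∂x = 6*x
  ∂Q/∂y = -2*x + 2*y
  ∂R/∂z = 2*x - y
Sum = 6*x + y, which is exactly div F.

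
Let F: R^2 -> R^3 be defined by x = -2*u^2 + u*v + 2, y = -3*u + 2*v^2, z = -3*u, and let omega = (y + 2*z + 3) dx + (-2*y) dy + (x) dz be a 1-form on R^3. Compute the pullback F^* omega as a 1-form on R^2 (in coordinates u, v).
F^* omega = (42*u^2 - 8*u*v^2 - 12*u*v - 30*u + 2*v^3 + 12*v^2 + 3*v - 6) du + (-9*u^2 + 2*u*v^2 + 24*u*v + 3*u - 16*v^3) dv

Using F^*(f dg) = (f ∘ F) d(g ∘ F), substitute each coordinate x_i by F_i(u, v) in f_i, and replace dx_i by d F_i = (∂F_i/∂u) du + (∂F_i/∂v) dv.
  For the x component: f_1(F) = -9*u + 2*v^2 + 3; d F_1 = (-4*u + v) du + (u) dv
  For the y component: f_2(F) = 6*u - 4*v^2; d F_2 = (-3) du + (4*v) dv
  For the z component: f_3(F) = -2*u^2 + u*v + 2; d F_3 = (-3) du + (0) dv
Combining and collecting du, dv coefficients:
  coeff of du: 42*u^2 - 8*u*v^2 - 12*u*v - 30*u + 2*v^3 + 12*v^2 + 3*v - 6
  coeff of dv: -9*u^2 + 2*u*v^2 + 24*u*v + 3*u - 16*v^3
F^* omega = (42*u^2 - 8*u*v^2 - 12*u*v - 30*u + 2*v^3 + 12*v^2 + 3*v - 6) du + (-9*u^2 + 2*u*v^2 + 24*u*v + 3*u - 16*v^3) dv.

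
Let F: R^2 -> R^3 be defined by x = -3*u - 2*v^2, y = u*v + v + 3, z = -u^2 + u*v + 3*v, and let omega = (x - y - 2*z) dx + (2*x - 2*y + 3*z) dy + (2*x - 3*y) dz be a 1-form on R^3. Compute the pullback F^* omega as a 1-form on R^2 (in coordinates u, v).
F^* omega = (3*u^2*v + 6*u^2 + 6*u*v^2 + 3*u*v + 27*u - 8*v^3 + 10*v^2 + 6*v + 9) du + (-3*u^3 - 10*u^2*v - 15*u^2 + 4*u*v^2 + 8*u*v - 39*u + 8*v^3 + 12*v^2 + 10*v - 33) dv

Using F^*(f dg) = (f ∘ F) d(g ∘ F), substitute each coordinate x_i by F_i(u, v) in f_i, and replace dx_i by d F_i = (∂F_i/∂u) du + (∂F_i/∂v) dv.
  For the x component: f_1(F) = 2*u^2 - 3*u*v - 3*u - 2*v^2 - 7*v - 3; d F_1 = (-3) du + (-4*v) dv
  For the y component: f_2(F) = -3*u^2 + u*v - 6*u - 4*v^2 + 7*v - 6; d F_2 = (v) du + (u + 1) dv
  For the z component: f_3(F) = -3*u*v - 6*u - 4*v^2 - 3*v - 9; d F_3 = (-2*u + v) du + (u + 3) dv
Combining and collecting du, dv coefficients:
  coeff of du: 3*u^2*v + 6*u^2 + 6*u*v^2 + 3*u*v + 27*u - 8*v^3 + 10*v^2 + 6*v + 9
  coeff of dv: -3*u^3 - 10*u^2*v - 15*u^2 + 4*u*v^2 + 8*u*v - 39*u + 8*v^3 + 12*v^2 + 10*v - 33
F^* omega = (3*u^2*v + 6*u^2 + 6*u*v^2 + 3*u*v + 27*u - 8*v^3 + 10*v^2 + 6*v + 9) du + (-3*u^3 - 10*u^2*v - 15*u^2 + 4*u*v^2 + 8*u*v - 39*u + 8*v^3 + 12*v^2 + 10*v - 33) dv.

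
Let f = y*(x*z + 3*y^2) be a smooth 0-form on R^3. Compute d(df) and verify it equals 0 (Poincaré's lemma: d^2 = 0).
d(df) = 0

Step 1: df = sum_i (∂f/∂x_i) dx_i = (y*z) dx + (x*z + 9*y^2) dy + (x*y) dz.
Step 2: Apply d again. Using the 1-form formula, the coefficient of dx ∧ dy in d(df) is ∂^2 f/∂x ∂y - ∂^2 f/∂y ∂x = (z) - (z) = 0 (equality of mixed partials for smooth f).
Similarly for dx ∧ dz and dy ∧ dz — all coefficients vanish. So d(df) = 0.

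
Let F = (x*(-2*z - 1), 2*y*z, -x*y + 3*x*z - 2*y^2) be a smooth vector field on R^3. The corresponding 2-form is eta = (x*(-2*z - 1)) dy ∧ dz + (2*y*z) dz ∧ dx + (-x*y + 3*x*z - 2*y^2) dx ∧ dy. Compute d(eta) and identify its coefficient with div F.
d(eta) = (3*x - 1) dx ∧ dy ∧ dz; div F = 3*x - 1

For a 2-form in R^3 of the form above, applying d gives a 3-form with coefficient ∂P/∂x + ∂Q/∂y + ∂R/∂z:
  ∂P/∂x = -2*z - 1
  ∂Q/∂y = 2*z
  ∂R/∂z = 3*x
Sum = 3*x - 1, which is exactly div F.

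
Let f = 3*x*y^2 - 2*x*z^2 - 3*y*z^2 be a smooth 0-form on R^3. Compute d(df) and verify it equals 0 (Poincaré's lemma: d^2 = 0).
d(df) = 0

Step 1: df = sum_i (∂f/∂x_i) dx_i = (3*y^2 - 2*z^2) dx + (6*x*y - 3*z^2) dy + (2*z*(-2*x - 3*y)) dz.
Step 2: Apply d again. Using the 1-form formula, the coefficient of dx ∧ dy in d(df) is ∂^2 f/∂x ∂y - ∂^2 f/∂y ∂x = (6*y) - (6*y) = 0 (equality of mixed partials for smooth f).
Similarly for dx ∧ dz and dy ∧ dz — all coefficients vanish. So d(df) = 0.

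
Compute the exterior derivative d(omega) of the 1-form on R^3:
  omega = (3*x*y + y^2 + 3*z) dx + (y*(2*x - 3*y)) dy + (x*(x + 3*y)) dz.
d(omega) = (-3*x) dx ∧ dy + (2*x + 3*y - 3) dx ∧ dz + (3*x) dy ∧ dz

For a 1-form omega = sum_i f_i dx_i, the exterior derivative is
  d(omega) = sum_{i < j} (∂f_j/∂x_i - ∂f_i/∂x_j) dx_i ∧ dx_j.
  coefficient of dx ∧ dy: ∂f_2/∂x - ∂f_1/∂y = ∂(y*(2*x - 3*y))/∂x - ∂(3*x*y + y^2 + 3*z)/∂y = -3*x
  coefficient of dx ∧ dz: ∂f_3/∂x - ∂f_1/∂z = ∂(x*(x + 3*y))/∂x - ∂(3*x*y + y^2 + 3*z)/∂z = 2*x + 3*y - 3
  coefficient of dy ∧ dz: ∂f_3/∂y - ∂f_2/∂z = ∂(x*(x + 3*y))/∂y - ∂(y*(2*x - 3*y))/∂z = 3*x
Assembling: d(omega) = (-3*x) dx ∧ dy + (2*x + 3*y - 3) dx ∧ dz + (3*x) dy ∧ dz.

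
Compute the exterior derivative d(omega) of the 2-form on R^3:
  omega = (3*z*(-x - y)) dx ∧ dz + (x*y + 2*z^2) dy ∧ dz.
d(omega) = (y + 3*z) dx ∧ dy ∧ dz

For a 2-form omega = sum_{i<j} g_{ij} dx_i ∧ dx_j, the exterior derivative is
  d(omega) = sum_{i<j} d(g_{ij}) ∧ dx_i ∧ dx_j = sum_{i<j, k} (∂g_{ij}/∂x_k) dx_k ∧ dx_i ∧ dx_j.
Expand each term, using dx_k ∧ dx_i ∧ dx_j = sgn(permutation) dx_{(a)} ∧ dx_{(b)} ∧ dx_{(c)} with (a < b < c) sorted:
  d(3*z*(-x - y)) includes (∂/∂y)(3*z*(-x - y)) dy = (-3*z) dy, which multiplied by dx ∧ dz gives (3*z) dx ∧ dy ∧ dz
  d(x*y + 2*z^2) includes (∂/∂x)(x*y + 2*z^2) dx = (y) dx, which multiplied by dy ∧ dz gives (y) dx ∧ dy ∧ dz
Collecting like 3-forms: d(omega) = (y + 3*z) dx ∧ dy ∧ dz.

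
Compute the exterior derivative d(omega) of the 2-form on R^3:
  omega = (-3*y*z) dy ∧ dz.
d(omega) = 0

For a 2-form omega = sum_{i<j} g_{ij} dx_i ∧ dx_j, the exterior derivative is
  d(omega) = sum_{i<j} d(g_{ij}) ∧ dx_i ∧ dx_j = sum_{i<j, k} (∂g_{ij}/∂x_k) dx_k ∧ dx_i ∧ dx_j.
Expand each term, using dx_k ∧ dx_i ∧ dx_j = sgn(permutation) dx_{(a)} ∧ dx_{(b)} ∧ dx_{(c)} with (a < b < c) sorted:

Collecting like 3-forms: d(omega) = 0.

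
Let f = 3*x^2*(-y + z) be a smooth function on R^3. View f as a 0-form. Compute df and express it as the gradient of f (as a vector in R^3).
df = (6*x*(-y + z)) dx + (-3*x^2) dy + (3*x^2) dz; grad f = (6*x*(-y + z), -3*x^2, 3*x^2)

For a 0-form f, d f = (∂f/∂x) dx + (∂f/∂y) dy + (∂f/∂z) dz. The components of the vector representation are exactly the entries of grad f in Cartesian coordinates:
  ∂f/∂x = 6*x*(-y + z)
  ∂f/∂y = -3*x^2
  ∂f/∂z = 3*x^2.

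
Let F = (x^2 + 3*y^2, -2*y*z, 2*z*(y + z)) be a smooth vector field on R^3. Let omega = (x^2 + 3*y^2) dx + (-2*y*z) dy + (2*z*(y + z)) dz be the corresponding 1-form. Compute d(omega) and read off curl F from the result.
d(omega) = (2*y + 2*z) dy ∧ dz + (0) dz ∧ dx + (-6*y) dx ∧ dy; curl F = (2*y + 2*z, 0, -6*y)

d omega = sum_{i<j} (∂f_j/∂x_i - ∂f_i/∂x_j) dx_i ∧ dx_j. Under the identification (dy ∧ dz, dz ∧ dx, dx ∧ dy) ↔ (e_x, e_y, e_z), the coefficients are exactly the components of curl F. Compute:
  ∂R/∂y - ∂Q/∂z = (2*z) - (-2*y) = 2*y + 2*z
  ∂P/∂z - ∂R/∂x = (0) - (0) = 0
  ∂Q/∂x - ∂P/∂y = (0) - (6*y) = -6*y.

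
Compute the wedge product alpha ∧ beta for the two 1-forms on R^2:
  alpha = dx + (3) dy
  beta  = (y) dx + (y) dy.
alpha ∧ beta = (-2*y) dx ∧ dy

Distribute the wedge, using dx_i ∧ dx_j = -dx_j ∧ dx_i and dx_i ∧ dx_i = 0. For each pair (i, j) with i < j, the coefficient of dx_i ∧ dx_j in alpha ∧ beta is (alpha_i * beta_j - alpha_j * beta_i). Collecting: alpha ∧ beta = (-2*y) dx ∧ dy.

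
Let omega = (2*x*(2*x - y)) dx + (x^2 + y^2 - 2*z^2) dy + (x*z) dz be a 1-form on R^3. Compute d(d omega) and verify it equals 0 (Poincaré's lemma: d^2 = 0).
d(d omega) = 0

Step 1: d omega = sum_{i<j} (∂f_j/∂x_i - ∂f_i/∂x_j) dx_i ∧ dx_j:
  coeff of dx ∧ dy: 4*x
  coeff of dx ∧ dz: z
  coeff of dy ∧ dz: 4*z
Step 2: Apply d again to each 2-form coefficient. The only possible 3-form in R^3 is dx ∧ dy ∧ dz, with coefficient
  ∂(coeff of dy∧dz)/∂x - ∂(coeff of dx∧dz)/∂y + ∂(coeff of dx∧dy)/∂z
  = ∂/∂x (4*z) - ∂/∂y (z) + ∂/∂z (4*x).
Each of these terms simplifies to sums of mixed partials that cancel in pairs. The result is 0 (by equality of mixed partials for smooth functions — Schwarz / Clairaut).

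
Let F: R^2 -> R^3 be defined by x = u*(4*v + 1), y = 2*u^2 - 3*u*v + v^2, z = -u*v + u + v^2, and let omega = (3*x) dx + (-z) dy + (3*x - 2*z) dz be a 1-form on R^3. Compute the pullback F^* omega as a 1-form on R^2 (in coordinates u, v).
F^* omega = (4*u^2*v - 4*u^2 + 27*u*v^2 + 40*u*v + 4*u + 5*v^3 - 2*v^2) du + (31*u^2*v + 14*u^2 + 35*u*v^2 - 6*v^3) dv

Using F^*(f dg) = (f ∘ F) d(g ∘ F), substitute each coordinate x_i by F_i(u, v) in f_i, and replace dx_i by d F_i = (∂F_i/∂u) du + (∂F_i/∂v) dv.
  For the x component: f_1(F) = 3*u*(4*v + 1); d F_1 = (4*v + 1) du + (4*u) dv
  For the y component: f_2(F) = u*v - u - v^2; d F_2 = (4*u - 3*v) du + (-3*u + 2*v) dv
  For the z component: f_3(F) = 14*u*v + u - 2*v^2; d F_3 = (1 - v) du + (-u + 2*v) dv
Combining and collecting du, dv coefficients:
  coeff of du: 4*u^2*v - 4*u^2 + 27*u*v^2 + 40*u*v + 4*u + 5*v^3 - 2*v^2
  coeff of dv: 31*u^2*v + 14*u^2 + 35*u*v^2 - 6*v^3
F^* omega = (4*u^2*v - 4*u^2 + 27*u*v^2 + 40*u*v + 4*u + 5*v^3 - 2*v^2) du + (31*u^2*v + 14*u^2 + 35*u*v^2 - 6*v^3) dv.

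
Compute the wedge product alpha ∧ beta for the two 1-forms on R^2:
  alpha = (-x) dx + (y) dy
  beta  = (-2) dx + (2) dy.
alpha ∧ beta = (-2*x + 2*y) dx ∧ dy

Distribute the wedge, using dx_i ∧ dx_j = -dx_j ∧ dx_i and dx_i ∧ dx_i = 0. For each pair (i, j) with i < j, the coefficient of dx_i ∧ dx_j in alpha ∧ beta is (alpha_i * beta_j - alpha_j * beta_i). Collecting: alpha ∧ beta = (-2*x + 2*y) dx ∧ dy.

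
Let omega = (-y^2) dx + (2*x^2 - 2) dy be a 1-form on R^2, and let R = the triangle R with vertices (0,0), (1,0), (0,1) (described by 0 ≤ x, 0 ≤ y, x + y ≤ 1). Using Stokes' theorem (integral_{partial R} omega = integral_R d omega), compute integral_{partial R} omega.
integral_(partial R) omega = 1

Stokes: integral_partial_R omega = integral_R d omega with d omega = (∂Q/∂x - ∂P/∂y) dx ∧ dy.
  ∂Q/∂x = 4*x
  ∂P/∂y = -2*y
  integrand = ∂Q/∂x - ∂P/∂y = 4*x + 2*y.
Integrating over R: integral_0^1 integral_0^{1-x} (4*x + 2*y) dy dx = 1.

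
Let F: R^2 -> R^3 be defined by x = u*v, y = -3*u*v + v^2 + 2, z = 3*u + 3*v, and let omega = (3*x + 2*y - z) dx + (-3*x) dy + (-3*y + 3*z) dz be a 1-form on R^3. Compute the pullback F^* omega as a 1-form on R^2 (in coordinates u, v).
F^* omega = (6*u*v^2 + 24*u*v + 27*u + 2*v^3 - 12*v^2 + 31*v - 18) du + (6*u^2*v - 3*u^2 - 4*u*v^2 + 24*u*v + 31*u - 9*v^2 + 27*v - 18) dv

Using F^*(f dg) = (f ∘ F) d(g ∘ F), substitute each coordinate x_i by F_i(u, v) in f_i, and replace dx_i by d F_i = (∂F_i/∂u) du + (∂F_i/∂v) dv.
  For the x component: f_1(F) = -3*u*v - 3*u + 2*v^2 - 3*v + 4; d F_1 = (v) du + (u) dv
  For the y component: f_2(F) = -3*u*v; d F_2 = (-3*v) du + (-3*u + 2*v) dv
  For the z component: f_3(F) = 9*u*v + 9*u - 3*v^2 + 9*v - 6; d F_3 = (3) du + (3) dv
Combining and collecting du, dv coefficients:
  coeff of du: 6*u*v^2 + 24*u*v + 27*u + 2*v^3 - 12*v^2 + 31*v - 18
  coeff of dv: 6*u^2*v - 3*u^2 - 4*u*v^2 + 24*u*v + 31*u - 9*v^2 + 27*v - 18
F^* omega = (6*u*v^2 + 24*u*v + 27*u + 2*v^3 - 12*v^2 + 31*v - 18) du + (6*u^2*v - 3*u^2 - 4*u*v^2 + 24*u*v + 31*u - 9*v^2 + 27*v - 18) dv.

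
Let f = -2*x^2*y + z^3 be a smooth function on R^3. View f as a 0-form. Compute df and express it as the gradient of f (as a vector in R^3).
df = (-4*x*y) dx + (-2*x^2) dy + (3*z^2) dz; grad f = (-4*x*y, -2*x^2, 3*z^2)

For a 0-form f, d f = (∂f/∂x) dx + (∂f/∂y) dy + (∂f/∂z) dz. The components of the vector representation are exactly the entries of grad f in Cartesian coordinates:
  ∂f/∂x = -4*x*y
  ∂f/∂y = -2*x^2
  ∂f/∂z = 3*z^2.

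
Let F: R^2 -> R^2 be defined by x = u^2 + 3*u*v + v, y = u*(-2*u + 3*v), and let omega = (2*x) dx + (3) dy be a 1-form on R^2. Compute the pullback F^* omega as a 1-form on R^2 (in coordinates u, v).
F^* omega = (4*u^3 + 18*u^2*v + 18*u*v^2 + 4*u*v - 12*u + 6*v^2 + 9*v) du + (6*u^3 + 18*u^2*v + 2*u^2 + 12*u*v + 9*u + 2*v) dv

Using F^*(f dg) = (f ∘ F) d(g ∘ F), substitute each coordinate x_i by F_i(u, v) in f_i, and replace dx_i by d F_i = (∂F_i/∂u) du + (∂F_i/∂v) dv.
  For the x component: f_1(F) = 2*u^2 + 6*u*v + 2*v; d F_1 = (2*u + 3*v) du + (3*u + 1) dv
  For the y component: f_2(F) = 3; d F_2 = (-4*u + 3*v) du + (3*u) dv
Combining and collecting du, dv coefficients:
  coeff of du: 4*u^3 + 18*u^2*v + 18*u*v^2 + 4*u*v - 12*u + 6*v^2 + 9*v
  coeff of dv: 6*u^3 + 18*u^2*v + 2*u^2 + 12*u*v + 9*u + 2*v
F^* omega = (4*u^3 + 18*u^2*v + 18*u*v^2 + 4*u*v - 12*u + 6*v^2 + 9*v) du + (6*u^3 + 18*u^2*v + 2*u^2 + 12*u*v + 9*u + 2*v) dv.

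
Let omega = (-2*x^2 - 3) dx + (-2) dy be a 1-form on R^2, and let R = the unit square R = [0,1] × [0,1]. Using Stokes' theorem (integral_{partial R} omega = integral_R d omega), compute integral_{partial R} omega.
integral_(partial R) omega = 0

Stokes: integral_partial_R omega = integral_R d omega with d omega = (∂Q/∂x - ∂P/∂y) dx ∧ dy.
  ∂Q/∂x = 0
  ∂P/∂y = 0
  integrand = ∂Q/∂x - ∂P/∂y = 0.
Integrating over R: integral_0^1 integral_0^1 (0) dx dy = 0.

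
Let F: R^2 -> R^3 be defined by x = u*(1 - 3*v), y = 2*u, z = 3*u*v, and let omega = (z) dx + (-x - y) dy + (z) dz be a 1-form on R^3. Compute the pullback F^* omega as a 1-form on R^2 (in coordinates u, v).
F^* omega = (3*u*(3*v - 2)) du

Using F^*(f dg) = (f ∘ F) d(g ∘ F), substitute each coordinate x_i by F_i(u, v) in f_i, and replace dx_i by d F_i = (∂F_i/∂u) du + (∂F_i/∂v) dv.
  For the x component: f_1(F) = 3*u*v; d F_1 = (1 - 3*v) du + (-3*u) dv
  For the y component: f_2(F) = 3*u*(v - 1); d F_2 = (2) du + (0) dv
  For the z component: f_3(F) = 3*u*v; d F_3 = (3*v) du + (3*u) dv
Combining and collecting du, dv coefficients:
  coeff of du: 3*u*(3*v - 2)
  coeff of dv: 0
F^* omega = (3*u*(3*v - 2)) du.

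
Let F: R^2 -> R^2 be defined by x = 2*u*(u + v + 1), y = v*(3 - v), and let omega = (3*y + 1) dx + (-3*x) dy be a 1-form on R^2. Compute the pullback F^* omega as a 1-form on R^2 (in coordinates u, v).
F^* omega = (-12*u*v^2 + 36*u*v + 4*u - 6*v^3 + 12*v^2 + 20*v + 2) du + (2*u*(6*u*v - 9*u + 3*v^2 + 6*v - 8)) dv

Using F^*(f dg) = (f ∘ F) d(g ∘ F), substitute each coordinate x_i by F_i(u, v) in f_i, and replace dx_i by d F_i = (∂F_i/∂u) du + (∂F_i/∂v) dv.
  For the x component: f_1(F) = -3*v^2 + 9*v + 1; d F_1 = (4*u + 2*v + 2) du + (2*u) dv
  For the y component: f_2(F) = 6*u*(-u - v - 1); d F_2 = (0) du + (3 - 2*v) dv
Combining and collecting du, dv coefficients:
  coeff of du: -12*u*v^2 + 36*u*v + 4*u - 6*v^3 + 12*v^2 + 20*v + 2
  coeff of dv: 2*u*(6*u*v - 9*u + 3*v^2 + 6*v - 8)
F^* omega = (-12*u*v^2 + 36*u*v + 4*u - 6*v^3 + 12*v^2 + 20*v + 2) du + (2*u*(6*u*v - 9*u + 3*v^2 + 6*v - 8)) dv.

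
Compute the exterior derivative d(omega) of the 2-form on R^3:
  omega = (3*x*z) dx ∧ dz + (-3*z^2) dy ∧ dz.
d(omega) = 0

For a 2-form omega = sum_{i<j} g_{ij} dx_i ∧ dx_j, the exterior derivative is
  d(omega) = sum_{i<j} d(g_{ij}) ∧ dx_i ∧ dx_j = sum_{i<j, k} (∂g_{ij}/∂x_k) dx_k ∧ dx_i ∧ dx_j.
Expand each term, using dx_k ∧ dx_i ∧ dx_j = sgn(permutation) dx_{(a)} ∧ dx_{(b)} ∧ dx_{(c)} with (a < b < c) sorted:

Collecting like 3-forms: d(omega) = 0.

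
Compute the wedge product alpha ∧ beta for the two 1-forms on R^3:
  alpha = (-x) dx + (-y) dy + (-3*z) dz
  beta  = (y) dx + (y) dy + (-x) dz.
alpha ∧ beta = (y*(-x + y)) dx ∧ dy + (x^2 + 3*y*z) dx ∧ dz + (y*(x + 3*z)) dy ∧ dz

Distribute the wedge, using dx_i ∧ dx_j = -dx_j ∧ dx_i and dx_i ∧ dx_i = 0. For each pair (i, j) with i < j, the coefficient of dx_i ∧ dx_j in alpha ∧ beta is (alpha_i * beta_j - alpha_j * beta_i). Collecting: alpha ∧ beta = (y*(-x + y)) dx ∧ dy + (x^2 + 3*y*z) dx ∧ dz + (y*(x + 3*z)) dy ∧ dz.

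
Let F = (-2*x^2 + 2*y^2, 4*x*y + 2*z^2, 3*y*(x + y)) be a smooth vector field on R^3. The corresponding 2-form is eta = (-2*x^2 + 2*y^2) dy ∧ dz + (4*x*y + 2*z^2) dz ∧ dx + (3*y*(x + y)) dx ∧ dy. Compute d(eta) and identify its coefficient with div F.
d(eta) = (0) dx ∧ dy ∧ dz; div F = 0

For a 2-form in R^3 of the form above, applying d gives a 3-form with coefficient ∂P/∂x + ∂Q/∂y + ∂R/∂z:
  ∂P/∂x = -4*x
  ∂Q/∂y = 4*x
  ∂R/∂z = 0
Sum = 0, which is exactly div F.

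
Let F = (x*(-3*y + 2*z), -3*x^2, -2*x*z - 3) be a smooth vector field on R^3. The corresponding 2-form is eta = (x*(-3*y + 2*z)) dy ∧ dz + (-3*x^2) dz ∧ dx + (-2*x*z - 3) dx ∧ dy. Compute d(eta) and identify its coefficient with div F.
d(eta) = (-2*x - 3*y + 2*z) dx ∧ dy ∧ dz; div F = -2*x - 3*y + 2*z

For a 2-form in R^3 of the form above, applying d gives a 3-form with coefficient ∂P/∂x + ∂Q/∂y + ∂R/∂z:
  ∂P/∂x = -3*y + 2*z
  ∂Q/∂y = 0
  ∂R/∂z = -2*x
Sum = -2*x - 3*y + 2*z, which is exactly div F.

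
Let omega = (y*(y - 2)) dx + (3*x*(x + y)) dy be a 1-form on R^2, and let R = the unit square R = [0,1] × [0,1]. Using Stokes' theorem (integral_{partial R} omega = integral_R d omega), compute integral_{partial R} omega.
integral_(partial R) omega = 11/2

Stokes: integral_partial_R omega = integral_R d omega with d omega = (∂Q/∂x - ∂P/∂y) dx ∧ dy.
  ∂Q/∂x = 6*x + 3*y
  ∂P/∂y = 2*y - 2
  integrand = ∂Q/∂x - ∂P/∂y = 6*x + y + 2.
Integrating over R: integral_0^1 integral_0^1 (6*x + y + 2) dx dy = 11/2.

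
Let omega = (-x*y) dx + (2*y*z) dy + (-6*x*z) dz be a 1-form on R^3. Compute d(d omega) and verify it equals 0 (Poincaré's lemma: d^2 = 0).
d(d omega) = 0

Step 1: d omega = sum_{i<j} (∂f_j/∂x_i - ∂f_i/∂x_j) dx_i ∧ dx_j:
  coeff of dx ∧ dy: x
  coeff of dx ∧ dz: -6*z
  coeff of dy ∧ dz: -2*y
Step 2: Apply d again to each 2-form coefficient. The only possible 3-form in R^3 is dx ∧ dy ∧ dz, with coefficient
  ∂(coeff of dy∧dz)/∂x - ∂(coeff of dx∧dz)/∂y + ∂(coeff of dx∧dy)/∂z
  = ∂/∂x (-2*y) - ∂/∂y (-6*z) + ∂/∂z (x).
Each of these terms simplifies to sums of mixed partials that cancel in pairs. The result is 0 (by equality of mixed partials for smooth functions — Schwarz / Clairaut).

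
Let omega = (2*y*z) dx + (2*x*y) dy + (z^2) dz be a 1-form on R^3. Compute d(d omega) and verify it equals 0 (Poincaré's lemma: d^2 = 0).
d(d omega) = 0

Step 1: d omega = sum_{i<j} (∂f_j/∂x_i - ∂f_i/∂x_j) dx_i ∧ dx_j:
  coeff of dx ∧ dy: 2*y - 2*z
  coeff of dx ∧ dz: -2*y
  coeff of dy ∧ dz: 0
Step 2: Apply d again to each 2-form coefficient. The only possible 3-form in R^3 is dx ∧ dy ∧ dz, with coefficient
  ∂(coeff of dy∧dz)/∂x - ∂(coeff of dx∧dz)/∂y + ∂(coeff of dx∧dy)/∂z
  = ∂/∂x (0) - ∂/∂y (-2*y) + ∂/∂z (2*y - 2*z).
Each of these terms simplifies to sums of mixed partials that cancel in pairs. The result is 0 (by equality of mixed partials for smooth functions — Schwarz / Clairaut).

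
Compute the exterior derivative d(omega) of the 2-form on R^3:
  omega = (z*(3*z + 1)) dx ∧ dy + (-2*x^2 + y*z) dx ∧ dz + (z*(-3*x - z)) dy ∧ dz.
d(omega) = (2*z + 1) dx ∧ dy ∧ dz

For a 2-form omega = sum_{i<j} g_{ij} dx_i ∧ dx_j, the exterior derivative is
  d(omega) = sum_{i<j} d(g_{ij}) ∧ dx_i ∧ dx_j = sum_{i<j, k} (∂g_{ij}/∂x_k) dx_k ∧ dx_i ∧ dx_j.
Expand each term, using dx_k ∧ dx_i ∧ dx_j = sgn(permutation) dx_{(a)} ∧ dx_{(b)} ∧ dx_{(c)} with (a < b < c) sorted:
  d(z*(3*z + 1)) includes (∂/∂z)(z*(3*z + 1)) dz = (6*z + 1) dz, which multiplied by dx ∧ dy gives (6*z + 1) dx ∧ dy ∧ dz
  d(-2*x^2 + y*z) includes (∂/∂y)(-2*x^2 + y*z) dy = (z) dy, which multiplied by dx ∧ dz gives (-z) dx ∧ dy ∧ dz
  d(z*(-3*x - z)) includes (∂/∂x)(z*(-3*x - z)) dx = (-3*z) dx, which multiplied by dy ∧ dz gives (-3*z) dx ∧ dy ∧ dz
Collecting like 3-forms: d(omega) = (2*z + 1) dx ∧ dy ∧ dz.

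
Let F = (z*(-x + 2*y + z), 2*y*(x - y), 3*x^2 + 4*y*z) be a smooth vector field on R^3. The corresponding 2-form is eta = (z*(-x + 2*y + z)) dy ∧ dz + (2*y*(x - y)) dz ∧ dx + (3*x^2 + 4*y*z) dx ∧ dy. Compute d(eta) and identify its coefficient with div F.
d(eta) = (2*x - z) dx ∧ dy ∧ dz; div F = 2*x - z

For a 2-form in R^3 of the form above, applying d gives a 3-form with coefficient ∂P/∂x + ∂Q/∂y + ∂R/∂z:
  ∂P/∂x = -z
  ∂Q/∂y = 2*x - 4*y
  ∂R/∂z = 4*y
Sum = 2*x - z, which is exactly div F.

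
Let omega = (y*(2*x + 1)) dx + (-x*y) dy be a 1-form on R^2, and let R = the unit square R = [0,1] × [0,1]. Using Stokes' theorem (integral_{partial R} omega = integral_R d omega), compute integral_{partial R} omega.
integral_(partial R) omega = -5/2

Stokes: integral_partial_R omega = integral_R d omega with d omega = (∂Q/∂x - ∂P/∂y) dx ∧ dy.
  ∂Q/∂x = -y
  ∂P/∂y = 2*x + 1
  integrand = ∂Q/∂x - ∂P/∂y = -2*x - y - 1.
Integrating over R: integral_0^1 integral_0^1 (-2*x - y - 1) dx dy = -5/2.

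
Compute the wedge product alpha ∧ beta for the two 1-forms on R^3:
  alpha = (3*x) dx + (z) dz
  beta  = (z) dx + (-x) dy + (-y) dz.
alpha ∧ beta = (-3*x^2) dx ∧ dy + (-3*x*y - z^2) dx ∧ dz + (x*z) dy ∧ dz

Distribute the wedge, using dx_i ∧ dx_j = -dx_j ∧ dx_i and dx_i ∧ dx_i = 0. For each pair (i, j) with i < j, the coefficient of dx_i ∧ dx_j in alpha ∧ beta is (alpha_i * beta_j - alpha_j * beta_i). Collecting: alpha ∧ beta = (-3*x^2) dx ∧ dy + (-3*x*y - z^2) dx ∧ dz + (x*z) dy ∧ dz.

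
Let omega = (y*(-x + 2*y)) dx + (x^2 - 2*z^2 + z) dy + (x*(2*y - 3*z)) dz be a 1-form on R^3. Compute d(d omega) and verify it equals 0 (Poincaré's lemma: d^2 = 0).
d(d omega) = 0

Step 1: d omega = sum_{i<j} (∂f_j/∂x_i - ∂f_i/∂x_j) dx_i ∧ dx_j:
  coeff of dx ∧ dy: 3*x - 4*y
  coeff of dx ∧ dz: 2*y - 3*z
  coeff of dy ∧ dz: 2*x + 4*z - 1
Step 2: Apply d again to each 2-form coefficient. The only possible 3-form in R^3 is dx ∧ dy ∧ dz, with coefficient
  ∂(coeff of dy∧dz)/∂x - ∂(coeff of dx∧dz)/∂y + ∂(coeff of dx∧dy)/∂z
  = ∂/∂x (2*x + 4*z - 1) - ∂/∂y (2*y - 3*z) + ∂/∂z (3*x - 4*y).
Each of these terms simplifies to sums of mixed partials that cancel in pairs. The result is 0 (by equality of mixed partials for smooth functions — Schwarz / Clairaut).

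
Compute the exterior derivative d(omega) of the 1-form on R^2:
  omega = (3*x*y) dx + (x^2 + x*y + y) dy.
d(omega) = (-x + y) dx ∧ dy

For a 1-form omega = sum_i f_i dx_i, the exterior derivative is
  d(omega) = sum_{i < j} (∂f_j/∂x_i - ∂f_i/∂x_j) dx_i ∧ dx_j.
  coefficient of dx ∧ dy: ∂f_2/∂x - ∂f_1/∂y = ∂(x^2 + x*y + y)/∂x - ∂(3*x*y)/∂y = -x + y
Assembling: d(omega) = (-x + y) dx ∧ dy.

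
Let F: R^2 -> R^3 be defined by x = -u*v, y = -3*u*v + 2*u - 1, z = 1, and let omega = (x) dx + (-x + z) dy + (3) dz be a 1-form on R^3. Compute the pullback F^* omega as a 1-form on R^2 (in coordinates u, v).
F^* omega = (-2*u*v^2 + 2*u*v - 3*v + 2) du + (u*(-2*u*v - 3)) dv

Using F^*(f dg) = (f ∘ F) d(g ∘ F), substitute each coordinate x_i by F_i(u, v) in f_i, and replace dx_i by d F_i = (∂F_i/∂u) du + (∂F_i/∂v) dv.
  For the x component: f_1(F) = -u*v; d F_1 = (-v) du + (-u) dv
  For the y component: f_2(F) = u*v + 1; d F_2 = (2 - 3*v) du + (-3*u) dv
  For the z component: f_3(F) = 3; d F_3 = (0) du + (0) dv
Combining and collecting du, dv coefficients:
  coeff of du: -2*u*v^2 + 2*u*v - 3*v + 2
  coeff of dv: u*(-2*u*v - 3)
F^* omega = (-2*u*v^2 + 2*u*v - 3*v + 2) du + (u*(-2*u*v - 3)) dv.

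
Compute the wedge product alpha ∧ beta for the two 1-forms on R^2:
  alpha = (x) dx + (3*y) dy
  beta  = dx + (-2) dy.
alpha ∧ beta = (-2*x - 3*y) dx ∧ dy

Distribute the wedge, using dx_i ∧ dx_j = -dx_j ∧ dx_i and dx_i ∧ dx_i = 0. For each pair (i, j) with i < j, the coefficient of dx_i ∧ dx_j in alpha ∧ beta is (alpha_i * beta_j - alpha_j * beta_i). Collecting: alpha ∧ beta = (-2*x - 3*y) dx ∧ dy.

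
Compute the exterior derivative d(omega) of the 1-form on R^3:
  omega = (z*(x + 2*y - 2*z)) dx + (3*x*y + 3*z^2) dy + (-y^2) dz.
d(omega) = (3*y - 2*z) dx ∧ dy + (-x - 2*y + 4*z) dx ∧ dz + (-2*y - 6*z) dy ∧ dz

For a 1-form omega = sum_i f_i dx_i, the exterior derivative is
  d(omega) = sum_{i < j} (∂f_j/∂x_i - ∂f_i/∂x_j) dx_i ∧ dx_j.
  coefficient of dx ∧ dy: ∂f_2/∂x - ∂f_1/∂y = ∂(3*x*y + 3*z^2)/∂x - ∂(z*(x + 2*y - 2*z))/∂y = 3*y - 2*z
  coefficient of dx ∧ dz: ∂f_3/∂x - ∂f_1/∂z = ∂(-y^2)/∂x - ∂(z*(x + 2*y - 2*z))/∂z = -x - 2*y + 4*z
  coefficient of dy ∧ dz: ∂f_3/∂y - ∂f_2/∂z = ∂(-y^2)/∂y - ∂(3*x*y + 3*z^2)/∂z = -2*y - 6*z
Assembling: d(omega) = (3*y - 2*z) dx ∧ dy + (-x - 2*y + 4*z) dx ∧ dz + (-2*y - 6*z) dy ∧ dz.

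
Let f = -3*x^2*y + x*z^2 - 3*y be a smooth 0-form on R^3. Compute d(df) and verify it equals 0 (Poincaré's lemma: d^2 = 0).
d(df) = 0

Step 1: df = sum_i (∂f/∂x_i) dx_i = (-6*x*y + z^2) dx + (-3*x^2 - 3) dy + (2*x*z) dz.
Step 2: Apply d again. Using the 1-form formula, the coefficient of dx ∧ dy in d(df) is ∂^2 f/∂x ∂y - ∂^2 f/∂y ∂x = (-6*x) - (-6*x) = 0 (equality of mixed partials for smooth f).
Similarly for dx ∧ dz and dy ∧ dz — all coefficients vanish. So d(df) = 0.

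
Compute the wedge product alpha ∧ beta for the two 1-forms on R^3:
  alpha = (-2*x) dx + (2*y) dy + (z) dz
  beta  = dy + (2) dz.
alpha ∧ beta = (-2*x) dx ∧ dy + (-4*x) dx ∧ dz + (4*y - z) dy ∧ dz

Distribute the wedge, using dx_i ∧ dx_j = -dx_j ∧ dx_i and dx_i ∧ dx_i = 0. For each pair (i, j) with i < j, the coefficient of dx_i ∧ dx_j in alpha ∧ beta is (alpha_i * beta_j - alpha_j * beta_i). Collecting: alpha ∧ beta = (-2*x) dx ∧ dy + (-4*x) dx ∧ dz + (4*y - z) dy ∧ dz.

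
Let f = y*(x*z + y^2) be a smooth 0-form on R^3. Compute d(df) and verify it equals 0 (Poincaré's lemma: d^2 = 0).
d(df) = 0

Step 1: df = sum_i (∂f/∂x_i) dx_i = (y*z) dx + (x*z + 3*y^2) dy + (x*y) dz.
Step 2: Apply d again. Using the 1-form formula, the coefficient of dx ∧ dy in d(df) is ∂^2 f/∂x ∂y - ∂^2 f/∂y ∂x = (z) - (z) = 0 (equality of mixed partials for smooth f).
Similarly for dx ∧ dz and dy ∧ dz — all coefficients vanish. So d(df) = 0.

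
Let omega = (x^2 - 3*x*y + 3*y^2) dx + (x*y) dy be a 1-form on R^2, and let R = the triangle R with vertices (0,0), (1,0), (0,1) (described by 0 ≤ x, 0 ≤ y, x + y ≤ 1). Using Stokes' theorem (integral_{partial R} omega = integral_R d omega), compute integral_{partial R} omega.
integral_(partial R) omega = -1/3

Stokes: integral_partial_R omega = integral_R d omega with d omega = (∂Q/∂x - ∂P/∂y) dx ∧ dy.
  ∂Q/∂x = y
  ∂P/∂y = -3*x + 6*y
  integrand = ∂Q/∂x - ∂P/∂y = 3*x - 5*y.
Integrating over R: integral_0^1 integral_0^{1-x} (3*x - 5*y) dy dx = -1/3.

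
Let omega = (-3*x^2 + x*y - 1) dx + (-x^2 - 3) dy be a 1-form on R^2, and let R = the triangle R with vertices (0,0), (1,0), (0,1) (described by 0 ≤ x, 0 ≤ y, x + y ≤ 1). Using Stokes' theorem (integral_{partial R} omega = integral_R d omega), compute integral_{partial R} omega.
integral_(partial R) omega = -1/2

Stokes: integral_partial_R omega = integral_R d omega with d omega = (∂Q/∂x - ∂P/∂y) dx ∧ dy.
  ∂Q/∂x = -2*x
  ∂P/∂y = x
  integrand = ∂Q/∂x - ∂P/∂y = -3*x.
Integrating over R: integral_0^1 integral_0^{1-x} (-3*x) dy dx = -1/2.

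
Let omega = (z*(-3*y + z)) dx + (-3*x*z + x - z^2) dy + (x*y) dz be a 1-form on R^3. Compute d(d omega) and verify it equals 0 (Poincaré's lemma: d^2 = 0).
d(d omega) = 0

Step 1: d omega = sum_{i<j} (∂f_j/∂x_i - ∂f_i/∂x_j) dx_i ∧ dx_j:
  coeff of dx ∧ dy: 1
  coeff of dx ∧ dz: 4*y - 2*z
  coeff of dy ∧ dz: 4*x + 2*z
Step 2: Apply d again to each 2-form coefficient. The only possible 3-form in R^3 is dx ∧ dy ∧ dz, with coefficient
  ∂(coeff of dy∧dz)/∂x - ∂(coeff of dx∧dz)/∂y + ∂(coeff of dx∧dy)/∂z
  = ∂/∂x (4*x + 2*z) - ∂/∂y (4*y - 2*z) + ∂/∂z (1).
Each of these terms simplifies to sums of mixed partials that cancel in pairs. The result is 0 (by equality of mixed partials for smooth functions — Schwarz / Clairaut).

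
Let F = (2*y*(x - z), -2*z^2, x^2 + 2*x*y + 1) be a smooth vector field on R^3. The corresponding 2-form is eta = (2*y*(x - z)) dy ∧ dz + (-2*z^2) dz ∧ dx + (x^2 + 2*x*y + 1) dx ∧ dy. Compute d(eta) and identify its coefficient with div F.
d(eta) = (2*y) dx ∧ dy ∧ dz; div F = 2*y

For a 2-form in R^3 of the form above, applying d gives a 3-form with coefficient ∂P/∂x + ∂Q/∂y + ∂R/∂z:
  ∂P/∂x = 2*y
  ∂Q/∂y = 0
  ∂R/∂z = 0
Sum = 2*y, which is exactly div F.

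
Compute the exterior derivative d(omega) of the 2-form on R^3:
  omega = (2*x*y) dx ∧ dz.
d(omega) = (-2*x) dx ∧ dy ∧ dz

For a 2-form omega = sum_{i<j} g_{ij} dx_i ∧ dx_j, the exterior derivative is
  d(omega) = sum_{i<j} d(g_{ij}) ∧ dx_i ∧ dx_j = sum_{i<j, k} (∂g_{ij}/∂x_k) dx_k ∧ dx_i ∧ dx_j.
Expand each term, using dx_k ∧ dx_i ∧ dx_j = sgn(permutation) dx_{(a)} ∧ dx_{(b)} ∧ dx_{(c)} with (a < b < c) sorted:
  d(2*x*y) includes (∂/∂y)(2*x*y) dy = (2*x) dy, which multiplied by dx ∧ dz gives (-2*x) dx ∧ dy ∧ dz
Collecting like 3-forms: d(omega) = (-2*x) dx ∧ dy ∧ dz.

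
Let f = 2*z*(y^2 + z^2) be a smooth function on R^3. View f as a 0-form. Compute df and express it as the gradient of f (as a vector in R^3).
df = (0) dx + (4*y*z) dy + (2*y^2 + 6*z^2) dz; grad f = (0, 4*y*z, 2*y^2 + 6*z^2)

For a 0-form f, d f = (∂f/∂x) dx + (∂f/∂y) dy + (∂f/∂z) dz. The components of the vector representation are exactly the entries of grad f in Cartesian coordinates:
  ∂f/∂x = 0
  ∂f/∂y = 4*y*z
  ∂f/∂z = 2*y^2 + 6*z^2.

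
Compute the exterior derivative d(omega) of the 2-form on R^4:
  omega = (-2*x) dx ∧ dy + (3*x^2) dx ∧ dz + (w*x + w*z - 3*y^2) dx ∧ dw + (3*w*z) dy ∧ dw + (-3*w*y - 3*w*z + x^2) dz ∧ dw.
d(omega) = (6*y) dx ∧ dy ∧ dw + (-w + 2*x) dx ∧ dz ∧ dw + (-6*w) dy ∧ dz ∧ dw

For a 2-form omega = sum_{i<j} g_{ij} dx_i ∧ dx_j, the exterior derivative is
  d(omega) = sum_{i<j} d(g_{ij}) ∧ dx_i ∧ dx_j = sum_{i<j, k} (∂g_{ij}/∂x_k) dx_k ∧ dx_i ∧ dx_j.
Expand each term, using dx_k ∧ dx_i ∧ dx_j = sgn(permutation) dx_{(a)} ∧ dx_{(b)} ∧ dx_{(c)} with (a < b < c) sorted:
  d(w*x + w*z - 3*y^2) includes (∂/∂y)(w*x + w*z - 3*y^2) dy = (-6*y) dy, which multiplied by dx ∧ dw gives (6*y) dx ∧ dy ∧ dw
  d(w*x + w*z - 3*y^2) includes (∂/∂z)(w*x + w*z - 3*y^2) dz = (w) dz, which multiplied by dx ∧ dw gives (-w) dx ∧ dz ∧ dw
  d(3*w*z) includes (∂/∂z)(3*w*z) dz = (3*w) dz, which multiplied by dy ∧ dw gives (-3*w) dy ∧ dz ∧ dw
  d(-3*w*y - 3*w*z + x^2) includes (∂/∂x)(-3*w*y - 3*w*z + x^2) dx = (2*x) dx, which multiplied by dz ∧ dw gives (2*x) dx ∧ dz ∧ dw
  d(-3*w*y - 3*w*z + x^2) includes (∂/∂y)(-3*w*y - 3*w*z + x^2) dy = (-3*w) dy, which multiplied by dz ∧ dw gives (-3*w) dy ∧ dz ∧ dw
Collecting like 3-forms: d(omega) = (6*y) dx ∧ dy ∧ dw + (-w + 2*x) dx ∧ dz ∧ dw + (-6*w) dy ∧ dz ∧ dw.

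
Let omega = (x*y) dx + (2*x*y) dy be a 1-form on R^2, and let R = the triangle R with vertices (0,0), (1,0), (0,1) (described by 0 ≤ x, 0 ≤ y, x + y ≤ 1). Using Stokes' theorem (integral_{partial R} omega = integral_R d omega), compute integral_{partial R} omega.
integral_(partial R) omega = 1/6

Stokes: integral_partial_R omega = integral_R d omega with d omega = (∂Q/∂x - ∂P/∂y) dx ∧ dy.
  ∂Q/∂x = 2*y
  ∂P/∂y = x
  integrand = ∂Q/∂x - ∂P/∂y = -x + 2*y.
Integrating over R: integral_0^1 integral_0^{1-x} (-x + 2*y) dy dx = 1/6.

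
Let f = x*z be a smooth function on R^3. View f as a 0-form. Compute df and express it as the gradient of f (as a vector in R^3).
df = (z) dx + (0) dy + (x) dz; grad f = (z, 0, x)

For a 0-form f, d f = (∂f/∂x) dx + (∂f/∂y) dy + (∂f/∂z) dz. The components of the vector representation are exactly the entries of grad f in Cartesian coordinates:
  ∂f/∂x = z
  ∂f/∂y = 0
  ∂f/∂z = x.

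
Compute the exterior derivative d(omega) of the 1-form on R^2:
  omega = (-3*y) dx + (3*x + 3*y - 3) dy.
d(omega) = (6) dx ∧ dy

For a 1-form omega = sum_i f_i dx_i, the exterior derivative is
  d(omega) = sum_{i < j} (∂f_j/∂x_i - ∂f_i/∂x_j) dx_i ∧ dx_j.
  coefficient of dx ∧ dy: ∂f_2/∂x - ∂f_1/∂y = ∂(3*x + 3*y - 3)/∂x - ∂(-3*y)/∂y = 6
Assembling: d(omega) = (6) dx ∧ dy.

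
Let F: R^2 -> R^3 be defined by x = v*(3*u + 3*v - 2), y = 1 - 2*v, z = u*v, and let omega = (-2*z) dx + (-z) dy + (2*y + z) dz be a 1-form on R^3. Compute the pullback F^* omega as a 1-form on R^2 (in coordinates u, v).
F^* omega = (v*(-5*u*v - 4*v + 2)) du + (u*(-5*u*v - 12*v^2 + 2*v + 2)) dv

Using F^*(f dg) = (f ∘ F) d(g ∘ F), substitute each coordinate x_i by F_i(u, v) in f_i, and replace dx_i by d F_i = (∂F_i/∂u) du + (∂F_i/∂v) dv.
  For the x component: f_1(F) = -2*u*v; d F_1 = (3*v) du + (3*u + 6*v - 2) dv
  For the y component: f_2(F) = -u*v; d F_2 = (0) du + (-2) dv
  For the z component: f_3(F) = u*v - 4*v + 2; d F_3 = (v) du + (u) dv
Combining and collecting du, dv coefficients:
  coeff of du: v*(-5*u*v - 4*v + 2)
  coeff of dv: u*(-5*u*v - 12*v^2 + 2*v + 2)
F^* omega = (v*(-5*u*v - 4*v + 2)) du + (u*(-5*u*v - 12*v^2 + 2*v + 2)) dv.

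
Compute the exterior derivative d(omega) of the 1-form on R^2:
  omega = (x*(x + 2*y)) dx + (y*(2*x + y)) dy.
d(omega) = (-2*x + 2*y) dx ∧ dy

For a 1-form omega = sum_i f_i dx_i, the exterior derivative is
  d(omega) = sum_{i < j} (∂f_j/∂x_i - ∂f_i/∂x_j) dx_i ∧ dx_j.
  coefficient of dx ∧ dy: ∂f_2/∂x - ∂f_1/∂y = ∂(y*(2*x + y))/∂x - ∂(x*(x + 2*y))/∂y = -2*x + 2*y
Assembling: d(omega) = (-2*x + 2*y) dx ∧ dy.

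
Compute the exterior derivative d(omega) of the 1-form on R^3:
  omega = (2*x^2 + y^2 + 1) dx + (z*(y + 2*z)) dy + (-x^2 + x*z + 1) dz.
d(omega) = (-2*y) dx ∧ dy + (-2*x + z) dx ∧ dz + (-y - 4*z) dy ∧ dz

For a 1-form omega = sum_i f_i dx_i, the exterior derivative is
  d(omega) = sum_{i < j} (∂f_j/∂x_i - ∂f_i/∂x_j) dx_i ∧ dx_j.
  coefficient of dx ∧ dy: ∂f_2/∂x - ∂f_1/∂y = ∂(z*(y + 2*z))/∂x - ∂(2*x^2 + y^2 + 1)/∂y = -2*y
  coefficient of dx ∧ dz: ∂f_3/∂x - ∂f_1/∂z = ∂(-x^2 + x*z + 1)/∂x - ∂(2*x^2 + y^2 + 1)/∂z = -2*x + z
  coefficient of dy ∧ dz: ∂f_3/∂y - ∂f_2/∂z = ∂(-x^2 + x*z + 1)/∂y - ∂(z*(y + 2*z))/∂z = -y - 4*z
Assembling: d(omega) = (-2*y) dx ∧ dy + (-2*x + z) dx ∧ dz + (-y - 4*z) dy ∧ dz.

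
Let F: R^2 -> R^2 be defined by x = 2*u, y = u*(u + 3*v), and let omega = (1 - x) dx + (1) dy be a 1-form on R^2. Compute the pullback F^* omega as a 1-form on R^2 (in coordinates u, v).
F^* omega = (-2*u + 3*v + 2) du + (3*u) dv

Using F^*(f dg) = (f ∘ F) d(g ∘ F), substitute each coordinate x_i by F_i(u, v) in f_i, and replace dx_i by d F_i = (∂F_i/∂u) du + (∂F_i/∂v) dv.
  For the x component: f_1(F) = 1 - 2*u; d F_1 = (2) du + (0) dv
  For the y component: f_2(F) = 1; d F_2 = (2*u + 3*v) du + (3*u) dv
Combining and collecting du, dv coefficients:
  coeff of du: -2*u + 3*v + 2
  coeff of dv: 3*u
F^* omega = (-2*u + 3*v + 2) du + (3*u) dv.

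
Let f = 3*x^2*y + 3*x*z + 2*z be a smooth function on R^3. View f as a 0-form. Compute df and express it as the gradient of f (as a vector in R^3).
df = (6*x*y + 3*z) dx + (3*x^2) dy + (3*x + 2) dz; grad f = (6*x*y + 3*z, 3*x^2, 3*x + 2)

For a 0-form f, d f = (∂f/∂x) dx + (∂f/∂y) dy + (∂f/∂z) dz. The components of the vector representation are exactly the entries of grad f in Cartesian coordinates:
  ∂f/∂x = 6*x*y + 3*z
  ∂f/∂y = 3*x^2
  ∂f/∂z = 3*x + 2.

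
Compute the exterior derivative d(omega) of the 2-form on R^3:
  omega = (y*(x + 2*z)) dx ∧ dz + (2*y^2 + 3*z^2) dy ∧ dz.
d(omega) = (-x - 2*z) dx ∧ dy ∧ dz

For a 2-form omega = sum_{i<j} g_{ij} dx_i ∧ dx_j, the exterior derivative is
  d(omega) = sum_{i<j} d(g_{ij}) ∧ dx_i ∧ dx_j = sum_{i<j, k} (∂g_{ij}/∂x_k) dx_k ∧ dx_i ∧ dx_j.
Expand each term, using dx_k ∧ dx_i ∧ dx_j = sgn(permutation) dx_{(a)} ∧ dx_{(b)} ∧ dx_{(c)} with (a < b < c) sorted:
  d(y*(x + 2*z)) includes (∂/∂y)(y*(x + 2*z)) dy = (x + 2*z) dy, which multiplied by dx ∧ dz gives (-x - 2*z) dx ∧ dy ∧ dz
Collecting like 3-forms: d(omega) = (-x - 2*z) dx ∧ dy ∧ dz.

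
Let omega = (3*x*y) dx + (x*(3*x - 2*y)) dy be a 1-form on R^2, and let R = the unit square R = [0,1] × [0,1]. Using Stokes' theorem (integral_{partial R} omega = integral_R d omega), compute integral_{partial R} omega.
integral_(partial R) omega = 1/2

Stokes: integral_partial_R omega = integral_R d omega with d omega = (∂Q/∂x - ∂P/∂y) dx ∧ dy.
  ∂Q/∂x = 6*x - 2*y
  ∂P/∂y = 3*x
  integrand = ∂Q/∂x - ∂P/∂y = 3*x - 2*y.
Integrating over R: integral_0^1 integral_0^1 (3*x - 2*y) dx dy = 1/2.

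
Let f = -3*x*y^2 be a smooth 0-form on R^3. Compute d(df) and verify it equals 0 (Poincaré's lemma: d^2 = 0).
d(df) = 0

Step 1: df = sum_i (∂f/∂x_i) dx_i = (-3*y^2) dx + (-6*x*y) dy + (0) dz.
Step 2: Apply d again. Using the 1-form formula, the coefficient of dx ∧ dy in d(df) is ∂^2 f/∂x ∂y - ∂^2 f/∂y ∂x = (-6*y) - (-6*y) = 0 (equality of mixed partials for smooth f).
Similarly for dx ∧ dz and dy ∧ dz — all coefficients vanish. So d(df) = 0.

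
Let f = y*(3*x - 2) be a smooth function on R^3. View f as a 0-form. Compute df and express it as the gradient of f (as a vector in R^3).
df = (3*y) dx + (3*x - 2) dy + (0) dz; grad f = (3*y, 3*x - 2, 0)

For a 0-form f, d f = (∂f/∂x) dx + (∂f/∂y) dy + (∂f/∂z) dz. The components of the vector representation are exactly the entries of grad f in Cartesian coordinates:
  ∂f/∂x = 3*y
  ∂f/∂y = 3*x - 2
  ∂f/∂z = 0.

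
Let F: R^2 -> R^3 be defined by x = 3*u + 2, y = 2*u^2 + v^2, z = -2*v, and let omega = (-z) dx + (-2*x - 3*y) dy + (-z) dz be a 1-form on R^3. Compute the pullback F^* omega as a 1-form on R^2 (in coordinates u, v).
F^* omega = (-24*u^3 - 24*u^2 - 12*u*v^2 - 16*u + 6*v) du + (6*v*(-2*u^2 - 2*u - v^2 - 2)) dv

Using F^*(f dg) = (f ∘ F) d(g ∘ F), substitute each coordinate x_i by F_i(u, v) in f_i, and replace dx_i by d F_i = (∂F_i/∂u) du + (∂F_i/∂v) dv.
  For the x component: f_1(F) = 2*v; d F_1 = (3) du + (0) dv
  For the y component: f_2(F) = -6*u^2 - 6*u - 3*v^2 - 4; d F_2 = (4*u) du + (2*v) dv
  For the z component: f_3(F) = 2*v; d F_3 = (0) du + (-2) dv
Combining and collecting du, dv coefficients:
  coeff of du: -24*u^3 - 24*u^2 - 12*u*v^2 - 16*u + 6*v
  coeff of dv: 6*v*(-2*u^2 - 2*u - v^2 - 2)
F^* omega = (-24*u^3 - 24*u^2 - 12*u*v^2 - 16*u + 6*v) du + (6*v*(-2*u^2 - 2*u - v^2 - 2)) dv.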